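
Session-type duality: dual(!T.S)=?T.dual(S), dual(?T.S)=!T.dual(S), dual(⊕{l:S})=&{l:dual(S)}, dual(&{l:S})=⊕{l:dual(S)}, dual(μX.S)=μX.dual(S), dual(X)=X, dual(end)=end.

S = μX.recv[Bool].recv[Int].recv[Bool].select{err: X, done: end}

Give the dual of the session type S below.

μX.send[Bool].send[Int].send[Bool].offer{err: X, done: end}

μX ↦ μX  (rec unchanged)
  recv[Bool] ↦ send[Bool]
    recv[Int] ↦ send[Int]
      recv[Bool] ↦ send[Bool]
        select{err,done} ↦ offer{err,done}  (internal→external)
          • err:
            X ↦ X
          • done:
            end ↦ end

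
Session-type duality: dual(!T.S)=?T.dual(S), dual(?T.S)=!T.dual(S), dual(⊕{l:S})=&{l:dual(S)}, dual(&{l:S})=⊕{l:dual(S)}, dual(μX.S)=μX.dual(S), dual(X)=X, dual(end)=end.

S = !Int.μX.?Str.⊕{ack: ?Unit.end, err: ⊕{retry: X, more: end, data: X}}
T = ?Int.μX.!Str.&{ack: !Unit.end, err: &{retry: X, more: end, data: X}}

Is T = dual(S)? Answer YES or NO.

YES

!Int vs ?Int  ok
  μX vs μX  ok (μ self-dual)
    ?Str vs !Str  ok
      ⊕{ack,err} vs &{ack,err}  ok same labels
        • ack:
          ?Unit vs !Unit  ok
            end vs end  ok
        • err:
          ⊕{retry,more,data} vs &{retry,more,data}  ok same labels
            • retry:
              X vs X  ok
            • more:
              end vs end  ok
            • data:
              X vs X  ok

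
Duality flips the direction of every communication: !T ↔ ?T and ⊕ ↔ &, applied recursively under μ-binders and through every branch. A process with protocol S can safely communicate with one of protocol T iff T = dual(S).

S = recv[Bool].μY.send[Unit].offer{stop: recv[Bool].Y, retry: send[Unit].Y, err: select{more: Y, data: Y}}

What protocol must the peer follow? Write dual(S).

send[Bool].μY.recv[Unit].select{stop: send[Bool].Y, retry: recv[Unit].Y, err: offer{more: Y, data: Y}}

recv[Bool] → send[Bool]
  μY → μY  (rec unchanged)
    send[Unit] → recv[Unit]
      offer{stop,retry,err} → select{stop,retry,err}  (external→internal)
        • stop:
          recv[Bool] → send[Bool]
            dual(Y) = Y
        • retry:
          send[Unit] → recv[Unit]
            dual(Y) = Y
        • err:
          select{more,data} → offer{more,data}  (select→offer)
            • more:
              dual(Y) = Y
            • data:
              dual(Y) = Y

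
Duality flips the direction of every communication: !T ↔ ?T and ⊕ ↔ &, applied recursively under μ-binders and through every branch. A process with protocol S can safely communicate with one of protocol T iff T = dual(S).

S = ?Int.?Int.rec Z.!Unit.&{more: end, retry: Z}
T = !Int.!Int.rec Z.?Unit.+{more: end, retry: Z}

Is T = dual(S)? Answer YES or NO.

?Int ‖ !Int  ok
  ?Int ‖ !Int  ok
    rec Z ‖ rec Z  ok (μ self-dual)
      !Unit ‖ ?Unit  ok
        &{more,retry} ‖ +{more,retry}  ok labels match
          • more:
            end ‖ end  ok
          • retry:
            Z ‖ Z  ok

YES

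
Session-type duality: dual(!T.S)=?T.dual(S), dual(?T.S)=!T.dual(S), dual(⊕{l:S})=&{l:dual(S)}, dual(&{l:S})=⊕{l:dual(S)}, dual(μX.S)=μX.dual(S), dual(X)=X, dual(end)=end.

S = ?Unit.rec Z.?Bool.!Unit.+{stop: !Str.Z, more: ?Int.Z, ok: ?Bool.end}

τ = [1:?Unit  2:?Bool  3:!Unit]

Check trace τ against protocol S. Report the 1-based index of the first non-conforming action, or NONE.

@1 ?Unit  ok  cont: rec Z.…
@2 ?Bool  ok  cont: !Unit.+{stop: !Str.rec Z.…, more: ?Int.rec Z.…, ok: ?Bool.end}
@3 !Unit  ok  cont: +{stop: !Str.rec Z.…, more: ?Int.rec Z.…, ok: ?Bool.end}
trace exhausted — no violation

NONE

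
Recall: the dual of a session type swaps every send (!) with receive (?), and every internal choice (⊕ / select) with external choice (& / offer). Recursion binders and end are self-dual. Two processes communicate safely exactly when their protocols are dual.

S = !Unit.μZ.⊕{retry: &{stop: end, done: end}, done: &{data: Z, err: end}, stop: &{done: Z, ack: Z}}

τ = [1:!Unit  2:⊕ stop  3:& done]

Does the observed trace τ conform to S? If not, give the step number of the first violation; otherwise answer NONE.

@1 !Unit  match  state: μZ.…
@2 ⊕ stop  match  state: &{done: μZ.…, ack: μZ.…}
@3 & done  match  state: μZ.…
all 3 steps conform

NONE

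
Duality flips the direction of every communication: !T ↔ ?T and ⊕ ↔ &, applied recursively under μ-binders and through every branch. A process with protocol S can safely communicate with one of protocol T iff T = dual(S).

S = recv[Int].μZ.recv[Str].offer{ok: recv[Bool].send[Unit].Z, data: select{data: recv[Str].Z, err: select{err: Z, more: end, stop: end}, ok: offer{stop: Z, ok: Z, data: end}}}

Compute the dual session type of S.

recv[Int] → send[Int]
  μZ → μZ  (rec unchanged)
    recv[Str] → send[Str]
      offer{ok,data} → select{ok,data}  (&→⊕)
        [ok]
          recv[Bool] → send[Bool]
            send[Unit] → recv[Unit]
              Z ↦ Z
        [data]
          select{data,err,ok} → offer{data,err,ok}  (⊕→&)
            [data]
              recv[Str] → send[Str]
                Z ↦ Z
            [err]
              select{err,more,stop} → offer{err,more,stop}  (⊕→&)
                [err]
                  Z ↦ Z
                [more]
                  end ↦ end
                [stop]
                  end ↦ end
            [ok]
              offer{stop,ok,data} → select{stop,ok,data}  (&→⊕)
                [stop]
                  Z ↦ Z
                [ok]
                  Z ↦ Z
                [data]
                  end ↦ end

send[Int].μZ.send[Str].select{ok: send[Bool].recv[Unit].Z, data: offer{data: send[Str].Z, err: offer{err: Z, more: end, stop: end}, ok: select{stop: Z, ok: Z, data: end}}}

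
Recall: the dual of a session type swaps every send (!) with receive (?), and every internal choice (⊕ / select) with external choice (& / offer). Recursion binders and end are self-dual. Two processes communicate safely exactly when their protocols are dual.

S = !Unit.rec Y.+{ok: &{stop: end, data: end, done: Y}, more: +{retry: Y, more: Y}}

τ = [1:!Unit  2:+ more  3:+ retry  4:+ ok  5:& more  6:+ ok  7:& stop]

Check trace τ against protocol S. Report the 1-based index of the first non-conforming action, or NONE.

@1 !Unit  ✓  state: rec Y.…
@2 + more  ✓  state: +{retry: rec Y.…, more: rec Y.…}
@3 + retry  ✓  state: rec Y.…
@4 + ok  ✓  state: &{stop: end, data: end, done: rec Y.…}
@5 got & more, protocol expects & stop or & data or & done  ✗

5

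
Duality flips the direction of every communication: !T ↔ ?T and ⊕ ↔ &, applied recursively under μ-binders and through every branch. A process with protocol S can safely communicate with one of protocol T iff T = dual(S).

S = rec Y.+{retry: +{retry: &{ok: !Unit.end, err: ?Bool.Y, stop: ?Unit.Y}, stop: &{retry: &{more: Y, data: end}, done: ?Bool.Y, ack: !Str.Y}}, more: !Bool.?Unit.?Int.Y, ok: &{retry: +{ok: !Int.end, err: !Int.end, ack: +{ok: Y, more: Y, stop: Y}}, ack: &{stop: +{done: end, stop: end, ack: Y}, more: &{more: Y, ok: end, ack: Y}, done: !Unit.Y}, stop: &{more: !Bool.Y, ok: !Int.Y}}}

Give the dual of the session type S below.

rec Y → rec Y  (μ self-dual)
  +{retry,more,ok} → &{retry,more,ok}  (⊕→&)
    [retry]
      +{retry,stop} → &{retry,stop}  (⊕→&)
        [retry]
          &{ok,err,stop} → +{ok,err,stop}  (offer→select)
            [ok]
              !Unit → ?Unit
                end self-dual
            [err]
              ?Bool → !Bool
                Y self-dual
            [stop]
              ?Unit → !Unit
                Y self-dual
        [stop]
          &{retry,done,ack} → +{retry,done,ack}  (offer→select)
            [retry]
              &{more,data} → +{more,data}  (offer→select)
                [more]
                  Y self-dual
                [data]
                  end self-dual
            [done]
              ?Bool → !Bool
                Y self-dual
            [ack]
              !Str → ?Str
                Y self-dual
    [more]
      !Bool → ?Bool
        ?Unit → !Unit
          ?Int → !Int
            Y self-dual
    [ok]
      &{retry,ack,stop} → +{retry,ack,stop}  (offer→select)
        [retry]
          +{ok,err,ack} → &{ok,err,ack}  (⊕→&)
            [ok]
              !Int → ?Int
                end self-dual
            [err]
              !Int → ?Int
                end self-dual
            [ack]
              +{ok,more,stop} → &{ok,more,stop}  (⊕→&)
                [ok]
                  Y self-dual
                [more]
                  Y self-dual
                [stop]
                  Y self-dual
        [ack]
          &{stop,more,done} → +{stop,more,done}  (offer→select)
            [stop]
              +{done,stop,ack} → &{done,stop,ack}  (⊕→&)
                [done]
                  end self-dual
                [stop]
                  end self-dual
                [ack]
                  Y self-dual
            [more]
              &{more,ok,ack} → +{more,ok,ack}  (offer→select)
                [more]
                  Y self-dual
                [ok]
                  end self-dual
                [ack]
                  Y self-dual
            [done]
              !Unit → ?Unit
                Y self-dual
        [stop]
          &{more,ok} → +{more,ok}  (offer→select)
            [more]
              !Bool → ?Bool
                Y self-dual
            [ok]
              !Int → ?Int
                Y self-dual

rec Y.&{retry: &{retry: +{ok: ?Unit.end, err: !Bool.Y, stop: !Unit.Y}, stop: +{retry: +{more: Y, data: end}, done: !Bool.Y, ack: ?Str.Y}}, more: ?Bool.!Unit.!Int.Y, ok: +{retry: &{ok: ?Int.end, err: ?Int.end, ack: &{ok: Y, more: Y, stop: Y}}, ack: +{stop: &{done: end, stop: end, ack: Y}, more: +{more: Y, ok: end, ack: Y}, done: ?Unit.Y}, stop: +{more: ?Bool.Y, ok: ?Int.Y}}}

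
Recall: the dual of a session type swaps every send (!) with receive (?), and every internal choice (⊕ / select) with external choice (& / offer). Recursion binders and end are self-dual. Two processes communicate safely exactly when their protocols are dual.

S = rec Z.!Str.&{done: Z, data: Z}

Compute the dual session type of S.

rec Z.?Str.+{done: Z, data: Z}

rec Z = rec Z  (binder kept)
  !Str = ?Str
    &{done,data} = +{done,data}  (&→⊕)
      case done:
        dual(Z) = Z
      case data:
        dual(Z) = Z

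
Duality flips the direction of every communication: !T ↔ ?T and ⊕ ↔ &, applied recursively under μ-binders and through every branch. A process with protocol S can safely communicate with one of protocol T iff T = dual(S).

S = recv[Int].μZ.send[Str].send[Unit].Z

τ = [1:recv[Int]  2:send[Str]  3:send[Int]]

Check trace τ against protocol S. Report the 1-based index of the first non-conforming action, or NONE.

[1] recv[Int]  match  now at μZ.…
[2] send[Str]  match  now at send[Unit].μZ.…
[3] got send[Int], protocol expects send[Unit]  ✗

3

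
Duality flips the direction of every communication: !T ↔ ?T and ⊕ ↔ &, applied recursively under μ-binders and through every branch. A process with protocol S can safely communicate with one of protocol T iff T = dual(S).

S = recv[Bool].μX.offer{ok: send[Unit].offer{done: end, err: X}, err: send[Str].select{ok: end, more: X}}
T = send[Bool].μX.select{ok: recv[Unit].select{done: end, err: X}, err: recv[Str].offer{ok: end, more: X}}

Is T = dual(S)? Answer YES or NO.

recv[Bool] vs send[Bool]  ✓
  μX vs μX  ✓ (binder kept)
    offer{ok,err} vs select{ok,err}  ✓ same labels
      case ok:
        send[Unit] vs recv[Unit]  ✓
          offer{done,err} vs select{done,err}  ✓ same labels
            case done:
              end vs end  ✓
            case err:
              X vs X  ✓
      case err:
        send[Str] vs recv[Str]  ✓
          select{ok,more} vs offer{ok,more}  ✓ same labels
            case ok:
              end vs end  ✓
            case more:
              X vs X  ✓

YES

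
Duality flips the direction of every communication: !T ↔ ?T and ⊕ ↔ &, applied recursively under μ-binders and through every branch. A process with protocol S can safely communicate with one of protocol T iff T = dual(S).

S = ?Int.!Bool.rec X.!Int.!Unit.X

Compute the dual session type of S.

?Int = !Int
  !Bool = ?Bool
    rec X = rec X  (binder kept)
      !Int = ?Int
        !Unit = ?Unit
          dual(X) = X

!Int.?Bool.rec X.?Int.?Unit.X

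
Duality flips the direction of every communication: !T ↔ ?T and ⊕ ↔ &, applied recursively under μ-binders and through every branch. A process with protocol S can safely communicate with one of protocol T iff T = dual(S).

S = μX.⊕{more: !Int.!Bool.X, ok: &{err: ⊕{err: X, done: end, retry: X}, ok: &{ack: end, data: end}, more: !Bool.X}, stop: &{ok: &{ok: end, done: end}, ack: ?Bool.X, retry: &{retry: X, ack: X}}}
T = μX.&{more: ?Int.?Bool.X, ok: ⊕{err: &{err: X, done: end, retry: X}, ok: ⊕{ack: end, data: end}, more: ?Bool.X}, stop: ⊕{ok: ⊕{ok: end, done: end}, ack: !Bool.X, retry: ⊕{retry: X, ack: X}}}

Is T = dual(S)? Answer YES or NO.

YES

μX | μX  ✓ (rec unchanged)
  ⊕{more,ok,stop} | &{more,ok,stop}  ✓ labels match
    [more]
      !Int | ?Int  ✓
        !Bool | ?Bool  ✓
          X | X  ✓
    [ok]
      &{err,ok,more} | ⊕{err,ok,more}  ✓ labels match
        [err]
          ⊕{err,done,retry} | &{err,done,retry}  ✓ labels match
            [err]
              X | X  ✓
            [done]
              end | end  ✓
            [retry]
              X | X  ✓
        [ok]
          &{ack,data} | ⊕{ack,data}  ✓ labels match
            [ack]
              end | end  ✓
            [data]
              end | end  ✓
        [more]
          !Bool | ?Bool  ✓
            X | X  ✓
    [stop]
      &{ok,ack,retry} | ⊕{ok,ack,retry}  ✓ labels match
        [ok]
          &{ok,done} | ⊕{ok,done}  ✓ labels match
            [ok]
              end | end  ✓
            [done]
              end | end  ✓
        [ack]
          ?Bool | !Bool  ✓
            X | X  ✓
        [retry]
          &{retry,ack} | ⊕{retry,ack}  ✓ labels match
            [retry]
              X | X  ✓
            [ack]
              X | X  ✓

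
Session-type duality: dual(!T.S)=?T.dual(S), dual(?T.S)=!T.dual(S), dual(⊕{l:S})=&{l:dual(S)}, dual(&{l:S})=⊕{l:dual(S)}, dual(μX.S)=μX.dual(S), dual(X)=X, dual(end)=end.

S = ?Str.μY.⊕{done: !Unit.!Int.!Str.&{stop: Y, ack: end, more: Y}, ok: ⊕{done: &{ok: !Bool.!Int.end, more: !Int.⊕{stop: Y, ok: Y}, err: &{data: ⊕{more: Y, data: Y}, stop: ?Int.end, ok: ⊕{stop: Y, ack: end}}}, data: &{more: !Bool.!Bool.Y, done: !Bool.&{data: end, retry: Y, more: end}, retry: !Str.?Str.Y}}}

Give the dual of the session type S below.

!Str.μY.&{done: ?Unit.?Int.?Str.⊕{stop: Y, ack: end, more: Y}, ok: &{done: ⊕{ok: ?Bool.?Int.end, more: ?Int.&{stop: Y, ok: Y}, err: ⊕{data: &{more: Y, data: Y}, stop: !Int.end, ok: &{stop: Y, ack: end}}}, data: ⊕{more: ?Bool.?Bool.Y, done: ?Bool.⊕{data: end, retry: Y, more: end}, retry: ?Str.!Str.Y}}}

?Str ↦ !Str
  μY ↦ μY  (rec unchanged)
    ⊕{done,ok} ↦ &{done,ok}  (⊕→&)
      case done:
        !Unit ↦ ?Unit
          !Int ↦ ?Int
            !Str ↦ ?Str
              &{stop,ack,more} ↦ ⊕{stop,ack,more}  (offer→select)
                case stop:
                  dual(Y) = Y
                case ack:
                  dual(end) = end
                case more:
                  dual(Y) = Y
      case ok:
        ⊕{done,data} ↦ &{done,data}  (⊕→&)
          case done:
            &{ok,more,err} ↦ ⊕{ok,more,err}  (offer→select)
              case ok:
                !Bool ↦ ?Bool
                  !Int ↦ ?Int
                    dual(end) = end
              case more:
                !Int ↦ ?Int
                  ⊕{stop,ok} ↦ &{stop,ok}  (⊕→&)
                    case stop:
                      dual(Y) = Y
                    case ok:
                      dual(Y) = Y
              case err:
                &{data,stop,ok} ↦ ⊕{data,stop,ok}  (offer→select)
                  case data:
                    ⊕{more,data} ↦ &{more,data}  (⊕→&)
                      case more:
                        dual(Y) = Y
                      case data:
                        dual(Y) = Y
                  case stop:
                    ?Int ↦ !Int
                      dual(end) = end
                  case ok:
                    ⊕{stop,ack} ↦ &{stop,ack}  (⊕→&)
                      case stop:
                        dual(Y) = Y
                      case ack:
                        dual(end) = end
          case data:
            &{more,done,retry} ↦ ⊕{more,done,retry}  (offer→select)
              case more:
                !Bool ↦ ?Bool
                  !Bool ↦ ?Bool
                    dual(Y) = Y
              case done:
                !Bool ↦ ?Bool
                  &{data,retry,more} ↦ ⊕{data,retry,more}  (offer→select)
                    case data:
                      dual(end) = end
                    case retry:
                      dual(Y) = Y
                    case more:
                      dual(end) = end
              case retry:
                !Str ↦ ?Str
                  ?Str ↦ !Str
                    dual(Y) = Y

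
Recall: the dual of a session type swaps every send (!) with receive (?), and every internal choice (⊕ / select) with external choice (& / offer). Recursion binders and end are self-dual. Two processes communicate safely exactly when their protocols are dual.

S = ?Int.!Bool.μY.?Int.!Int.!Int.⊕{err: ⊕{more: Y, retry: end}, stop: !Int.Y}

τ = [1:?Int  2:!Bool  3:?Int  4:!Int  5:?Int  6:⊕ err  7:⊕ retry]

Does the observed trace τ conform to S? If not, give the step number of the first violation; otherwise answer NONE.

5

step 1: ?Int  ✓  state: !Bool.μY.…
step 2: !Bool  ✓  state: μY.…
step 3: ?Int  ✓  state: !Int.!Int.⊕{err: ⊕{more: μY.…, retry: end}, stop: !Int.μY.…}
step 4: !Int  ✓  state: !Int.⊕{err: ⊕{more: μY.…, retry: end}, stop: !Int.μY.…}
step 5: got ?Int, protocol expects !Int  ✗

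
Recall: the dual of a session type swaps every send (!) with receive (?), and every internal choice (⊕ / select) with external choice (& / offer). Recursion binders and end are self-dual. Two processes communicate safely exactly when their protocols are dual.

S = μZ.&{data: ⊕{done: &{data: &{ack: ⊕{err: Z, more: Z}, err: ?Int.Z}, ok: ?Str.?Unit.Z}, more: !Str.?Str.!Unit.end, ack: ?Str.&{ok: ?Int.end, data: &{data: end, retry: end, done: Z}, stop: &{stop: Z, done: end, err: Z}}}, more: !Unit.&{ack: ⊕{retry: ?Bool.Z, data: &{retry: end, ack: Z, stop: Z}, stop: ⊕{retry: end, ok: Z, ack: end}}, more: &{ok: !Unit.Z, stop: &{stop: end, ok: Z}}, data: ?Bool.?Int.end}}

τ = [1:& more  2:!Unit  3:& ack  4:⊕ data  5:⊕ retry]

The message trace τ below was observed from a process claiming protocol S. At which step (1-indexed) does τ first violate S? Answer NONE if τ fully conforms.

[1] & more  ok  cont: !Unit.&{ack: ⊕{retry: ?Bool.μZ.…, data: &{retry: end, ack: μZ.…, stop: μZ.…}, stop: ⊕{retry: end, ok: μZ.…, ack: end}}, more: &{ok: !Unit.μZ.…, stop: &{stop: end, ok: μZ.…}}, data: ?Bool.?Int.end}
[2] !Unit  ok  cont: &{ack: ⊕{retry: ?Bool.μZ.…, data: &{retry: end, ack: μZ.…, stop: μZ.…}, stop: ⊕{retry: end, ok: μZ.…, ack: end}}, more: &{ok: !Unit.μZ.…, stop: &{stop: end, ok: μZ.…}}, data: ?Bool.?Int.end}
[3] & ack  ok  cont: ⊕{retry: ?Bool.μZ.…, data: &{retry: end, ack: μZ.…, stop: μZ.…}, stop: ⊕{retry: end, ok: μZ.…, ack: end}}
[4] ⊕ data  ok  cont: &{retry: end, ack: μZ.…, stop: μZ.…}
[5] got ⊕ retry, protocol expects & retry or & ack or & stop  ✗

5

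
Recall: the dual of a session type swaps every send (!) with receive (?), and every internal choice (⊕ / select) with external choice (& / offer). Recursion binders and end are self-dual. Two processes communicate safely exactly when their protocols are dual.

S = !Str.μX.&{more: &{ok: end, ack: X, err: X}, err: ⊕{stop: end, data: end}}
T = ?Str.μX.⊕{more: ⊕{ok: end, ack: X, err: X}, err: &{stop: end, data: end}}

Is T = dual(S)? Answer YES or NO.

YES

!Str | ?Str  match
  μX | μX  match (rec unchanged)
    &{more,err} | ⊕{more,err}  match same labels
      [more]
        &{ok,ack,err} | ⊕{ok,ack,err}  match same labels
          [ok]
            end | end  match
          [ack]
            X | X  match
          [err]
            X | X  match
      [err]
        ⊕{stop,data} | &{stop,data}  match same labels
          [stop]
            end | end  match
          [data]
            end | end  match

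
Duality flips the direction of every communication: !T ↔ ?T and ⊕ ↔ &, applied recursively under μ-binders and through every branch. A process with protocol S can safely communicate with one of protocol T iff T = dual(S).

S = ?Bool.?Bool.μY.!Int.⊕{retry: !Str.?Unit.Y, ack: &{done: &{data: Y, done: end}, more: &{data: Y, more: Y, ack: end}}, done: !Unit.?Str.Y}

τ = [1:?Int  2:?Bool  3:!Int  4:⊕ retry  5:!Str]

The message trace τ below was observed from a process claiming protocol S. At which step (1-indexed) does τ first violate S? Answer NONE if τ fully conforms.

step 1: got ?Int, protocol expects ?Bool  ✗

1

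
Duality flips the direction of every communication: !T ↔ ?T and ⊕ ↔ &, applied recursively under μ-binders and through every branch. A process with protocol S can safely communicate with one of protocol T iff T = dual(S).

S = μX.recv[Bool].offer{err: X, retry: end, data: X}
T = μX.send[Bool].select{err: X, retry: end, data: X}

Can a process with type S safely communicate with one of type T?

YES

μX | μX  ok (binder kept)
  recv[Bool] | send[Bool]  ok
    offer{err,retry,data} | select{err,retry,data}  ok labels match
      case err:
        X | X  ok
      case retry:
        end | end  ok
      case data:
        X | X  ok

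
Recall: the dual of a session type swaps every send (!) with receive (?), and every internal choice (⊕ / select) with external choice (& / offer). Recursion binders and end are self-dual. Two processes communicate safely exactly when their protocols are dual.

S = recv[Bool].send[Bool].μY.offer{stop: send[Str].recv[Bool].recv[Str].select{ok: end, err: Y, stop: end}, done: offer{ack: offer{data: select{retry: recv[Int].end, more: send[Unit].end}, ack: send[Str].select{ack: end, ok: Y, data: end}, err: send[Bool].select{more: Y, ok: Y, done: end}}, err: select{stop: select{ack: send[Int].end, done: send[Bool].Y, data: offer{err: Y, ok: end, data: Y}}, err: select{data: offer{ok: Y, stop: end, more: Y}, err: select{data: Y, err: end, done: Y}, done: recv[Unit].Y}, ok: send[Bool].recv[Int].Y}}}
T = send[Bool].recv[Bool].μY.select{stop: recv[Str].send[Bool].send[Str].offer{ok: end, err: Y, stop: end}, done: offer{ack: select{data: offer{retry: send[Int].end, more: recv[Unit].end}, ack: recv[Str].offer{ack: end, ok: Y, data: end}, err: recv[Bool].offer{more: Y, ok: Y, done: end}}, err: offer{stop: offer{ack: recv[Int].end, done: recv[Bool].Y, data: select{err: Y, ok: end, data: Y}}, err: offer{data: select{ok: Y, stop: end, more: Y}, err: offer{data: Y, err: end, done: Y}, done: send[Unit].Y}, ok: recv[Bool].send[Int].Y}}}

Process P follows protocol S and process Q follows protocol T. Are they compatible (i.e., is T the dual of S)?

NO

recv[Bool] ‖ send[Bool]  match
  send[Bool] ‖ recv[Bool]  match
    μY ‖ μY  match (rec unchanged)
      offer{stop,done} ‖ select{stop,done}  match labels match
        • stop:
          send[Str] ‖ recv[Str]  match
            recv[Bool] ‖ send[Bool]  match
              recv[Str] ‖ send[Str]  match
                select{ok,err,stop} ‖ offer{ok,err,stop}  match labels match
                  • ok:
                    end ‖ end  match
                  • err:
                    Y ‖ Y  match
                  • stop:
                    end ‖ end  match
        • done:
          offer{ack,err} ‖ offer{ack,err}  ✗ choice polarity not flipped — not dual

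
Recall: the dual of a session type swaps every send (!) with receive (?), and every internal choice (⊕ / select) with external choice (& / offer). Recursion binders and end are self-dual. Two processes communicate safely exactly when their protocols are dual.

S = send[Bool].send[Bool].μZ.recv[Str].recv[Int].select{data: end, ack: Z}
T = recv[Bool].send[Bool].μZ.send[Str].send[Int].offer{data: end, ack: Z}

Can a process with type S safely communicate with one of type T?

NO

send[Bool] | recv[Bool]  ok
  send[Bool] | send[Bool]  ✗ same direction on both sides — not dual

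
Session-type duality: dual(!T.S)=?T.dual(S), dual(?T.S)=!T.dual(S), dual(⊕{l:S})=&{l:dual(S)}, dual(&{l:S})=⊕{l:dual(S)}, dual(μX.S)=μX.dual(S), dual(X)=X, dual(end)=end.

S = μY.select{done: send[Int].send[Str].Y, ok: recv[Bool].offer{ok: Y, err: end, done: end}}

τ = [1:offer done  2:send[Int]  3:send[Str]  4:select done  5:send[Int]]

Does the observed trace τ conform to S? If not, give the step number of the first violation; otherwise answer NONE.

1

[1] got offer done, protocol expects select done or select ok  ✗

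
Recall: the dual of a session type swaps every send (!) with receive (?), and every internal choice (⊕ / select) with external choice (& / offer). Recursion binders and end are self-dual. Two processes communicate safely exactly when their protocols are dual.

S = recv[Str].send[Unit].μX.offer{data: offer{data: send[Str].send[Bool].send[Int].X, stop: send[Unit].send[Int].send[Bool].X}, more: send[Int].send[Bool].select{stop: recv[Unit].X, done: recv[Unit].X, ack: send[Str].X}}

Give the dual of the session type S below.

send[Str].recv[Unit].μX.select{data: select{data: recv[Str].recv[Bool].recv[Int].X, stop: recv[Unit].recv[Int].recv[Bool].X}, more: recv[Int].recv[Bool].offer{stop: send[Unit].X, done: send[Unit].X, ack: recv[Str].X}}

recv[Str] ↦ send[Str]
  send[Unit] ↦ recv[Unit]
    μX ↦ μX  (binder kept)
      offer{data,more} ↦ select{data,more}  (offer→select)
        case data:
          offer{data,stop} ↦ select{data,stop}  (offer→select)
            case data:
              send[Str] ↦ recv[Str]
                send[Bool] ↦ recv[Bool]
                  send[Int] ↦ recv[Int]
                    X self-dual
            case stop:
              send[Unit] ↦ recv[Unit]
                send[Int] ↦ recv[Int]
                  send[Bool] ↦ recv[Bool]
                    X self-dual
        case more:
          send[Int] ↦ recv[Int]
            send[Bool] ↦ recv[Bool]
              select{stop,done,ack} ↦ offer{stop,done,ack}  (⊕→&)
                case stop:
                  recv[Unit] ↦ send[Unit]
                    X self-dual
                case done:
                  recv[Unit] ↦ send[Unit]
                    X self-dual
                case ack:
                  send[Str] ↦ recv[Str]
                    X self-dual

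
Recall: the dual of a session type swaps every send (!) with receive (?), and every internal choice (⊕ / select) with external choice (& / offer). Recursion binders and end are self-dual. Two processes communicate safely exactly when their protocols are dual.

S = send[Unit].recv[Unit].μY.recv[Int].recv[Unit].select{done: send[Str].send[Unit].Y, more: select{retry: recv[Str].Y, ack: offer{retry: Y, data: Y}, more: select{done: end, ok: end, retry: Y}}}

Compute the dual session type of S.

recv[Unit].send[Unit].μY.send[Int].send[Unit].offer{done: recv[Str].recv[Unit].Y, more: offer{retry: send[Str].Y, ack: select{retry: Y, data: Y}, more: offer{done: end, ok: end, retry: Y}}}

send[Unit] ↦ recv[Unit]
  recv[Unit] ↦ send[Unit]
    μY ↦ μY  (binder kept)
      recv[Int] ↦ send[Int]
        recv[Unit] ↦ send[Unit]
          select{done,more} ↦ offer{done,more}  (select→offer)
            [done]
              send[Str] ↦ recv[Str]
                send[Unit] ↦ recv[Unit]
                  Y self-dual
            [more]
              select{retry,ack,more} ↦ offer{retry,ack,more}  (select→offer)
                [retry]
                  recv[Str] ↦ send[Str]
                    Y self-dual
                [ack]
                  offer{retry,data} ↦ select{retry,data}  (offer→select)
                    [retry]
                      Y self-dual
                    [data]
                      Y self-dual
                [more]
                  select{done,ok,retry} ↦ offer{done,ok,retry}  (select→offer)
                    [done]
                      end self-dual
                    [ok]
                      end self-dual
                    [retry]
                      Y self-dual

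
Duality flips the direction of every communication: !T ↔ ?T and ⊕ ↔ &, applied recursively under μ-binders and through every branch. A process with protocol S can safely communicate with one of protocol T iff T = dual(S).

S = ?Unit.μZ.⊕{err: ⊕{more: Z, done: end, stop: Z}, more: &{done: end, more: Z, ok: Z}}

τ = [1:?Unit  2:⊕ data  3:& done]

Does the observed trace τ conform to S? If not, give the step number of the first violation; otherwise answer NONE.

2

@1 ?Unit  match  residual = μZ.…
@2 got ⊕ data, protocol expects ⊕ err or ⊕ more  ✗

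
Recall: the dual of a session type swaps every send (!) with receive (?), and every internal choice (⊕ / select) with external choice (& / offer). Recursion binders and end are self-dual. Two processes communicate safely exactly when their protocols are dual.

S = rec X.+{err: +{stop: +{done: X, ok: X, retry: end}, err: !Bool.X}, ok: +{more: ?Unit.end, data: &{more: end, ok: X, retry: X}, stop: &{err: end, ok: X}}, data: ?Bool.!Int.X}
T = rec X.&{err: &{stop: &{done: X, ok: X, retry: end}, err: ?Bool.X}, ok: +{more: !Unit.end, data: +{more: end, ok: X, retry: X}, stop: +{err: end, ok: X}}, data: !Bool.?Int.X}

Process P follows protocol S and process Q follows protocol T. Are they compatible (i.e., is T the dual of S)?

rec X vs rec X  match (μ self-dual)
  +{err,ok,data} vs &{err,ok,data}  match label sets agree
    [err]
      +{stop,err} vs &{stop,err}  match label sets agree
        [stop]
          +{done,ok,retry} vs &{done,ok,retry}  match label sets agree
            [done]
              X vs X  match
            [ok]
              X vs X  match
            [retry]
              end vs end  match
        [err]
          !Bool vs ?Bool  match
            X vs X  match
    [ok]
      +{more,data,stop} vs +{more,data,stop}  ✗ choice polarity not flipped — not dual

NO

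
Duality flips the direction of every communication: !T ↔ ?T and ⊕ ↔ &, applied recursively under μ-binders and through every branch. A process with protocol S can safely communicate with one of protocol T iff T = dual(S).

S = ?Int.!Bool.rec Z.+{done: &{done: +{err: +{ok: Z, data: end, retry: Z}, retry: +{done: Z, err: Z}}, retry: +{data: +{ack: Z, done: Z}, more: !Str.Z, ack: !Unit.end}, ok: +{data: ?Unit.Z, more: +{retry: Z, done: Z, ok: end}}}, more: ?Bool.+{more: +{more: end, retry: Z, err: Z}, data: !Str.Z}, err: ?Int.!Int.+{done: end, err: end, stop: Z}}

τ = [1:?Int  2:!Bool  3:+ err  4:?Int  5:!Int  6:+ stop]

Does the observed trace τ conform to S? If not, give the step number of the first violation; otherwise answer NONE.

NONE

[1] ?Int  ok  residual = !Bool.rec Z.…
[2] !Bool  ok  residual = rec Z.…
[3] + err  ok  residual = ?Int.!Int.+{done: end, err: end, stop: rec Z.…}
[4] ?Int  ok  residual = !Int.+{done: end, err: end, stop: rec Z.…}
[5] !Int  ok  residual = +{done: end, err: end, stop: rec Z.…}
[6] + stop  ok  residual = rec Z.…
trace exhausted — no violation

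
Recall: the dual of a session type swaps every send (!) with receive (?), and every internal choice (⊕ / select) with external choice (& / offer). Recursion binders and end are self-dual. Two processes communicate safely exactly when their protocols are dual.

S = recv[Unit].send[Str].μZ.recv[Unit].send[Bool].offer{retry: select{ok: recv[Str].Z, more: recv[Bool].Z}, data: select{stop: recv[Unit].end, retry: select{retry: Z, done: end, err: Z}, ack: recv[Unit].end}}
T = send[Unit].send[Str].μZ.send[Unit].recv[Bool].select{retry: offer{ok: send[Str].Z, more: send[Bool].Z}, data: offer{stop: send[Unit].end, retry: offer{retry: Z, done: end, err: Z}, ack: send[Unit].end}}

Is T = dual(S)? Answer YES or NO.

NO

recv[Unit] | send[Unit]  ✓
  send[Str] | send[Str]  ✗ same direction on both sides — not dual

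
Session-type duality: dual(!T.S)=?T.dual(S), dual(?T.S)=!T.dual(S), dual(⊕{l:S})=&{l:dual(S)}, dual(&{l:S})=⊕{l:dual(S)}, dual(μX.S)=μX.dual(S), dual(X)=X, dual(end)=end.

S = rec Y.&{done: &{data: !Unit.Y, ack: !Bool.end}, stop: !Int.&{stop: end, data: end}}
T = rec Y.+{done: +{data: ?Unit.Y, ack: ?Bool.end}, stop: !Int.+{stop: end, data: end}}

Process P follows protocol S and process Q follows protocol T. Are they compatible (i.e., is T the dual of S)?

rec Y vs rec Y  ✓ (binder kept)
  &{done,stop} vs +{done,stop}  ✓ label sets agree
    [done]
      &{data,ack} vs +{data,ack}  ✓ label sets agree
        [data]
          !Unit vs ?Unit  ✓
            Y vs Y  ✓
        [ack]
          !Bool vs ?Bool  ✓
            end vs end  ✓
    [stop]
      !Int vs !Int  ✗ same direction on both sides — not dual

NO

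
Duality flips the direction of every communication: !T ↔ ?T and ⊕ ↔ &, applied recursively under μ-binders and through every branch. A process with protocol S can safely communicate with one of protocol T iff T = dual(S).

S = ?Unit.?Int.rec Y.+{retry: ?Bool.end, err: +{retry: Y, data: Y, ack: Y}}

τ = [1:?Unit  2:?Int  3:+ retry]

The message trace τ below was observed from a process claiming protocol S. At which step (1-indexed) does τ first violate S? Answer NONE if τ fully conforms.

[1] ?Unit  ok  state: ?Int.rec Y.…
[2] ?Int  ok  state: rec Y.…
[3] + retry  ok  state: ?Bool.end
all 3 steps conform

NONE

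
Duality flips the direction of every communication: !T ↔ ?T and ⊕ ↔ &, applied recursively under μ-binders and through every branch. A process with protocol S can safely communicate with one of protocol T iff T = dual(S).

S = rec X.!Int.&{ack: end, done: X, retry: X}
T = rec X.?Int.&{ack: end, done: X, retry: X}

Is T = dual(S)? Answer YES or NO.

rec X ‖ rec X  ok (rec unchanged)
  !Int ‖ ?Int  ok
    &{ack,done,retry} ‖ &{ack,done,retry}  ✗ choice polarity not flipped — not dual

NO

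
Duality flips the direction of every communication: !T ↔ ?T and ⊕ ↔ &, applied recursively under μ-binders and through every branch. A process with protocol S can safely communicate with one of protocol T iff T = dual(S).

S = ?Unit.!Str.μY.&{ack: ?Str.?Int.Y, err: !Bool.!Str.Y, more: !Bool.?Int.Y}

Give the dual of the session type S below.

?Unit ↦ !Unit
  !Str ↦ ?Str
    μY ↦ μY  (rec unchanged)
      &{ack,err,more} ↦ ⊕{ack,err,more}  (&→⊕)
        • ack:
          ?Str ↦ !Str
            ?Int ↦ !Int
              Y ↦ Y
        • err:
          !Bool ↦ ?Bool
            !Str ↦ ?Str
              Y ↦ Y
        • more:
          !Bool ↦ ?Bool
            ?Int ↦ !Int
              Y ↦ Y

!Unit.?Str.μY.⊕{ack: !Str.!Int.Y, err: ?Bool.?Str.Y, more: ?Bool.!Int.Y}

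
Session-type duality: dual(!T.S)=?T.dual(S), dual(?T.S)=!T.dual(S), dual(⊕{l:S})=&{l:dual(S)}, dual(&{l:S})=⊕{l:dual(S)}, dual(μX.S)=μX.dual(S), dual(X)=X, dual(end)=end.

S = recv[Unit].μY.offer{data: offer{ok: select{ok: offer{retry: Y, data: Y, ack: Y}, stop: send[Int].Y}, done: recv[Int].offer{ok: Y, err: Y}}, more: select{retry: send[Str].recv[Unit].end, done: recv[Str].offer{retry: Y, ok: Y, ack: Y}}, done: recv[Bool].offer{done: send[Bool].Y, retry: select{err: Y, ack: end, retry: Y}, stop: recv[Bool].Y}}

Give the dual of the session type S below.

recv[Unit] ↦ send[Unit]
  μY ↦ μY  (binder kept)
    offer{data,more,done} ↦ select{data,more,done}  (&→⊕)
      [data]
        offer{ok,done} ↦ select{ok,done}  (&→⊕)
          [ok]
            select{ok,stop} ↦ offer{ok,stop}  (select→offer)
              [ok]
                offer{retry,data,ack} ↦ select{retry,data,ack}  (&→⊕)
                  [retry]
                    Y self-dual
                  [data]
                    Y self-dual
                  [ack]
                    Y self-dual
              [stop]
                send[Int] ↦ recv[Int]
                  Y self-dual
          [done]
            recv[Int] ↦ send[Int]
              offer{ok,err} ↦ select{ok,err}  (&→⊕)
                [ok]
                  Y self-dual
                [err]
                  Y self-dual
      [more]
        select{retry,done} ↦ offer{retry,done}  (select→offer)
          [retry]
            send[Str] ↦ recv[Str]
              recv[Unit] ↦ send[Unit]
                end self-dual
          [done]
            recv[Str] ↦ send[Str]
              offer{retry,ok,ack} ↦ select{retry,ok,ack}  (&→⊕)
                [retry]
                  Y self-dual
                [ok]
                  Y self-dual
                [ack]
                  Y self-dual
      [done]
        recv[Bool] ↦ send[Bool]
          offer{done,retry,stop} ↦ select{done,retry,stop}  (&→⊕)
            [done]
              send[Bool] ↦ recv[Bool]
                Y self-dual
            [retry]
              select{err,ack,retry} ↦ offer{err,ack,retry}  (select→offer)
                [err]
                  Y self-dual
                [ack]
                  end self-dual
                [retry]
                  Y self-dual
            [stop]
              recv[Bool] ↦ send[Bool]
                Y self-dual

send[Unit].μY.select{data: select{ok: offer{ok: select{retry: Y, data: Y, ack: Y}, stop: recv[Int].Y}, done: send[Int].select{ok: Y, err: Y}}, more: offer{retry: recv[Str].send[Unit].end, done: send[Str].select{retry: Y, ok: Y, ack: Y}}, done: send[Bool].select{done: recv[Bool].Y, retry: offer{err: Y, ack: end, retry: Y}, stop: send[Bool].Y}}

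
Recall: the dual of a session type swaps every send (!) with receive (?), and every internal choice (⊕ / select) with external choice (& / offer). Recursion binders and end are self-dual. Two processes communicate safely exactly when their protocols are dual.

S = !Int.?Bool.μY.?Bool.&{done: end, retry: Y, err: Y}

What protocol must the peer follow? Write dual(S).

?Int.!Bool.μY.!Bool.⊕{done: end, retry: Y, err: Y}

!Int → ?Int
  ?Bool → !Bool
    μY → μY  (μ self-dual)
      ?Bool → !Bool
        &{done,retry,err} → ⊕{done,retry,err}  (offer→select)
          case done:
            dual(end) = end
          case retry:
            dual(Y) = Y
          case err:
            dual(Y) = Y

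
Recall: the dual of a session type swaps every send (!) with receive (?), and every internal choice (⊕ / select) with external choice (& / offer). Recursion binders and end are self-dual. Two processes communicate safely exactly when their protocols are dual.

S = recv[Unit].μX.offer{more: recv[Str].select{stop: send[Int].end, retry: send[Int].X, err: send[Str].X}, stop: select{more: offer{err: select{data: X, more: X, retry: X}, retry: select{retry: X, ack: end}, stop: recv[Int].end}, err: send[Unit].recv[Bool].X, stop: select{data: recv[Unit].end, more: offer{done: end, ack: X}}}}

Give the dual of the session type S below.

recv[Unit] ↦ send[Unit]
  μX ↦ μX  (rec unchanged)
    offer{more,stop} ↦ select{more,stop}  (external→internal)
      [more]
        recv[Str] ↦ send[Str]
          select{stop,retry,err} ↦ offer{stop,retry,err}  (⊕→&)
            [stop]
              send[Int] ↦ recv[Int]
                end self-dual
            [retry]
              send[Int] ↦ recv[Int]
                X self-dual
            [err]
              send[Str] ↦ recv[Str]
                X self-dual
      [stop]
        select{more,err,stop} ↦ offer{more,err,stop}  (⊕→&)
          [more]
            offer{err,retry,stop} ↦ select{err,retry,stop}  (external→internal)
              [err]
                select{data,more,retry} ↦ offer{data,more,retry}  (⊕→&)
                  [data]
                    X self-dual
                  [more]
                    X self-dual
                  [retry]
                    X self-dual
              [retry]
                select{retry,ack} ↦ offer{retry,ack}  (⊕→&)
                  [retry]
                    X self-dual
                  [ack]
                    end self-dual
              [stop]
                recv[Int] ↦ send[Int]
                  end self-dual
          [err]
            send[Unit] ↦ recv[Unit]
              recv[Bool] ↦ send[Bool]
                X self-dual
          [stop]
            select{data,more} ↦ offer{data,more}  (⊕→&)
              [data]
                recv[Unit] ↦ send[Unit]
                  end self-dual
              [more]
                offer{done,ack} ↦ select{done,ack}  (external→internal)
                  [done]
                    end self-dual
                  [ack]
                    X self-dual

send[Unit].μX.select{more: send[Str].offer{stop: recv[Int].end, retry: recv[Int].X, err: recv[Str].X}, stop: offer{more: select{err: offer{data: X, more: X, retry: X}, retry: offer{retry: X, ack: end}, stop: send[Int].end}, err: recv[Unit].send[Bool].X, stop: offer{data: send[Unit].end, more: select{done: end, ack: X}}}}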